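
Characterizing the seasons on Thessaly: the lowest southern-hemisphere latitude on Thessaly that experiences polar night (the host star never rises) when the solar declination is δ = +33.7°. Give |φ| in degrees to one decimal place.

Polar night requires cos H₀ = −tan φ tan δ ≥ 1, i.e. tan φ tan δ ≤ −1.
The boundary is |tan φ| · |tan δ| = 1, so |φ| = 90° − |δ| = 90° − 33.7° = 56.3° in the southern hemisphere.

|φ| = 56.3°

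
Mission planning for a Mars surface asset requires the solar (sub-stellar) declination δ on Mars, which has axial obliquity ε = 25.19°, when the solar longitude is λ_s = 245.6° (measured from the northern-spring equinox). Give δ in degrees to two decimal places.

sin δ = sin ε · sin λ_s = sin 25.19° × sin 245.6° = -0.387606.
δ = arcsin(-0.387606) = -22.81°.

δ = -22.81°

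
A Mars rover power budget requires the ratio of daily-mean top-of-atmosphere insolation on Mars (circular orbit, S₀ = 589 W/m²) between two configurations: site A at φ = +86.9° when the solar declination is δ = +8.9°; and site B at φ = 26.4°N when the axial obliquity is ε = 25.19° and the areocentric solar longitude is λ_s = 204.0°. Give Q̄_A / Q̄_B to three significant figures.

Q̄_A / Q̄_B ≈ 0.635

— Configuration A (φ=+86.9°):
cos H₀ = −tan(+86.9°) tan(+8.900°) = -2.8915 ≤ −1 ⇒ polar day, H₀ = π.
Bracket: H₀ sin φ sin δ + cos φ cos δ sin H₀ = 3.1416×0.99854×0.15471 + 0.05408×0.98796×0.00000 = 0.485327 + 0.000000 = 0.485327.
Q̄ = (S₀/π) × [bracket] = (589/π) × 0.485327 = 90.991 W/m².
— Configuration B (φ=+26.4°):
sin δ = sin 25.19° × sin 204.0° = -0.17312, so δ = -9.969°.
cos H₀ = −tan(+26.4°) tan(-9.969°) = 0.0873, H₀ = 1.4834 rad.
Bracket: H₀ sin φ sin δ + cos φ cos δ sin H₀ = 1.4834×0.44464×-0.17312 + 0.89571×0.98490×0.99619 = -0.114186 + 0.878824 = 0.764638.
Q̄ = (S₀/π) × [bracket] = (589/π) × 0.764638 = 143.36 W/m².
Ratio Q̄_A / Q̄_B = 90.991 / 143.36 = 0.6347.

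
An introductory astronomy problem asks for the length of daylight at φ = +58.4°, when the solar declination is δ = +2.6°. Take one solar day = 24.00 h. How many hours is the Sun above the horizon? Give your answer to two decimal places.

12.56 h

cos H₀ = −tan φ · tan δ = −tan(+58.4°) × tan(+2.600°) = -0.0738, so H₀ = 1.6447 rad = 94.23°.
Daylight = 2H₀/(2π) × 24.00 h = (1.6447/π) × 24.00 = 12.56 h.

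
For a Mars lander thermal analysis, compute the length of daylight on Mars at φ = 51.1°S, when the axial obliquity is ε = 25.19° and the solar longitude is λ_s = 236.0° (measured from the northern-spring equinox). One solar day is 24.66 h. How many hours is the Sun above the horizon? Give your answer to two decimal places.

Solar declination: sin δ = sin ε · sin λ_s = sin 25.19° × sin 236.0° = -0.35286, so δ = -20.662°.
cos H₀ = −tan φ · tan δ = −tan(-51.1°) × tan(-20.662°) = -0.4674, so H₀ = 2.0571 rad = 117.86°.
Daylight = 2H₀/(2π) × 24.66 h = (2.0571/π) × 24.66 = 16.15 h.

16.15 h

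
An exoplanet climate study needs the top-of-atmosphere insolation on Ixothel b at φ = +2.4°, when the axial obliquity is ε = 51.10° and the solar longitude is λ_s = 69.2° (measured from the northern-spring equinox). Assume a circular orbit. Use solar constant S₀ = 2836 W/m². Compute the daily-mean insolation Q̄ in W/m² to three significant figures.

Q̄ ≈ 663 W/m²

Solar declination: sin δ = sin ε · sin λ_s = sin 51.10° × sin 69.2° = 0.72752, so δ = +46.679°.
cos H₀ = −tan(+2.4°) tan(+46.679°) = -0.0444, H₀ = 1.6153 rad.
Bracket: H₀ sin φ sin δ + cos φ cos δ sin H₀ = 1.6153×0.04188×0.72752 + 0.99912×0.68608×0.99901 = 0.049216 + 0.684798 = 0.734014.
Q̄ = (S₀/π) × [bracket] = (2836/π) × 0.734014 = 662.6 W/m².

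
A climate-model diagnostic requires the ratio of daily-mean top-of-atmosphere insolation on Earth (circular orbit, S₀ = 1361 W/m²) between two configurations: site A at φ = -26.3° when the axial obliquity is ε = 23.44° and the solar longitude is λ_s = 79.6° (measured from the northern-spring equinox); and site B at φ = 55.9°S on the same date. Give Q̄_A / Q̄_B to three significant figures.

— Configuration A (φ=-26.3°):
Solar declination: sin δ = sin ε · sin λ_s = sin 23.44° × sin 79.6° = 0.39125, so δ = +23.033°.
cos H₀ = −tan(-26.3°) tan(+23.033°) = 0.2101, H₀ = 1.3591 rad.
Bracket: H₀ sin φ sin δ + cos φ cos δ sin H₀ = 1.3591×-0.44307×0.39125 + 0.89649×0.92028×0.97768 = -0.235602 + 0.806607 = 0.571005.
Q̄ = (S₀/π) × [bracket] = (1361/π) × 0.571005 = 247.37 W/m².
— Configuration B (φ=-55.9°):
cos H₀ = −tan(-55.9°) tan(+23.033°) = 0.6279, H₀ = 0.8919 rad.
Bracket: H₀ sin φ sin δ + cos φ cos δ sin H₀ = 0.8919×-0.82806×0.39125 + 0.56064×0.92028×0.77826 = -0.288956 + 0.401540 = 0.112584.
Q̄ = (S₀/π) × [bracket] = (1361/π) × 0.112584 = 48.774 W/m².
Ratio Q̄_A / Q̄_B = 247.37 / 48.774 = 5.072.

Q̄_A / Q̄_B ≈ 5.07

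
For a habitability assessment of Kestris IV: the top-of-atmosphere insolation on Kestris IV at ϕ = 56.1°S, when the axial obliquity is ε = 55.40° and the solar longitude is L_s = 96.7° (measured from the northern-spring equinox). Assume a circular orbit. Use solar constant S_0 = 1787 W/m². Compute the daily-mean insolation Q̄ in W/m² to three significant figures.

Solar declination: sin δ = sin ε · sin L_s = sin 55.40° × sin 96.7° = 0.81751, so δ = +54.837°.
cos h₀ = −tan(-56.1°) tan(+54.837°) = 2.1125 ≥ 1 ⇒ polar night, h₀ = 0 and Q̄ = 0.

Q̄ ≈ 0.00 W/m²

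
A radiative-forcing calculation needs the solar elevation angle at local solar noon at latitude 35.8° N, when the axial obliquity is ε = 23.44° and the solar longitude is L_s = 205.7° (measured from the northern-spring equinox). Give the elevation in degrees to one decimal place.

44.3°

Solar declination: sin δ = sin ε · sin L_s = sin 23.44° × sin 205.7° = -0.17250, so δ = -9.933°.
At local noon the hour angle is zero, so the zenith angle equals |ϕ − δ| = |+35.8° − (-9.933°)| = 45.733°.
Elevation = 90° − 45.733° = 44.3°.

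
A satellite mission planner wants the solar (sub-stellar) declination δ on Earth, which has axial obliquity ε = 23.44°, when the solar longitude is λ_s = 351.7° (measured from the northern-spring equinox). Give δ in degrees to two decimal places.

δ = -3.29°

sin δ = sin ε · sin λ_s = sin 23.44° × sin 351.7° = -0.057423.
δ = arcsin(-0.057423) = -3.29°.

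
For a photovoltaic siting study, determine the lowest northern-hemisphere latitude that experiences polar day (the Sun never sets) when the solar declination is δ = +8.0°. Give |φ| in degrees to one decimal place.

|φ| = 82.0°

Polar day requires cos H₀ = −tan φ tan δ ≤ −1, i.e. tan φ tan δ ≥ 1.
The boundary is |tan φ| · |tan δ| = 1, so |φ| = 90° − |δ| = 90° − 8.0° = 82.0° in the northern hemisphere.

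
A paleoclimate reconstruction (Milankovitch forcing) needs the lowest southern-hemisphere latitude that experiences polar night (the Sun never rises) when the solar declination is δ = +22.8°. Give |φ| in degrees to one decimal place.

Polar night requires cos H₀ = −tan φ tan δ ≥ 1, i.e. tan φ tan δ ≤ −1.
The boundary is |tan φ| · |tan δ| = 1, so |φ| = 90° − |δ| = 90° − 22.8° = 67.2° in the southern hemisphere.

|φ| = 67.2°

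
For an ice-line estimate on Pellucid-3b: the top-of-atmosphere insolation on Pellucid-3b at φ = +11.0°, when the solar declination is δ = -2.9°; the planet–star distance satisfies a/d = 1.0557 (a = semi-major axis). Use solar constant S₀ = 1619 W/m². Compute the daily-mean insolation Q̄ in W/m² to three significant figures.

Q̄ ≈ 554 W/m²

cos H₀ = −tan(+11.0°) tan(-2.900°) = 0.0098, H₀ = 1.5609 rad.
Bracket: H₀ sin φ sin δ + cos φ cos δ sin H₀ = 1.5609×0.19081×-0.05059 + 0.98163×0.99872×0.99995 = -0.015067 + 0.980324 = 0.965257.
Inverse-square distance factor (a/d)² = 1.0557² = 1.114502.
Q̄ = (S₀/π) × 1.114502 × [bracket] = (1619/π) × 1.114502 × 0.965257 = 554.4 W/m².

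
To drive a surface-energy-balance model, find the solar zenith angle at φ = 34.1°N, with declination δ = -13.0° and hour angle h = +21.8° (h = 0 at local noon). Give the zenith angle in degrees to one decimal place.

cos θ_z = sin φ sin δ + cos φ cos δ cos h = -0.126116 + 0.749137 = 0.623021.
θ_z = arccos(0.623021) = 51.5°.

θ_z = 51.5°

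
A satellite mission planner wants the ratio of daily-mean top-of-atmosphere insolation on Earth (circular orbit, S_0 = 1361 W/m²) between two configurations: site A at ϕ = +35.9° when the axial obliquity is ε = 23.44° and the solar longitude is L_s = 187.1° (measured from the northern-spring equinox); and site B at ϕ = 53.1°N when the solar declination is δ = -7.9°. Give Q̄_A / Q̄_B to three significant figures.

— Configuration A (ϕ=+35.9°):
Solar declination: sin δ = sin ε · sin L_s = sin 23.44° × sin 187.1° = -0.04917, so δ = -2.818°.
cos h₀ = −tan(+35.9°) tan(-2.818°) = 0.0356, h₀ = 1.5352 rad.
Bracket: h₀ sin ϕ sin δ + cos ϕ cos δ sin h₀ = 1.5352×0.58637×-0.04917 + 0.81004×0.99879×0.99936 = -0.044263 + 0.808542 = 0.764279.
Q̄ = (S_0/π) × [bracket] = (1361/π) × 0.764279 = 331.10 W/m².
— Configuration B (ϕ=+53.1°):
cos h₀ = −tan(+53.1°) tan(-7.900°) = 0.1848, h₀ = 1.3849 rad.
Bracket: h₀ sin ϕ sin δ + cos ϕ cos δ sin h₀ = 1.3849×0.79968×-0.13744 + 0.60042×0.99051×0.98277 = -0.152212 + 0.584475 = 0.432263.
Q̄ = (S_0/π) × [bracket] = (1361/π) × 0.432263 = 187.26 W/m².
Ratio Q̄_A / Q̄_B = 331.10 / 187.26 = 1.768.

Q̄_A / Q̄_B ≈ 1.77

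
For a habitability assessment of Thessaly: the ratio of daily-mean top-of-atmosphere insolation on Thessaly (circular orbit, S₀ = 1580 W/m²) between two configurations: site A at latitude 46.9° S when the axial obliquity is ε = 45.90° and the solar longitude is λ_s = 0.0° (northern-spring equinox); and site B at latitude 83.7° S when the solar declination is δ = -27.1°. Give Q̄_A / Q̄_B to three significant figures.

Q̄_A / Q̄_B ≈ 0.480

— Configuration A (φ=-46.9°):
Solar declination: sin δ = sin ε · sin λ_s = sin 45.90° × sin 0.0° = 0.00000, so δ = +0.000°.
cos H₀ = −tan(-46.9°) tan(+0.000°) = 0.0000, H₀ = 1.5708 rad.
Bracket: H₀ sin φ sin δ + cos φ cos δ sin H₀ = 1.5708×-0.73016×0.00000 + 0.68327×1.00000×1.00000 = -0.000000 + 0.683270 = 0.683270.
Q̄ = (S₀/π) × [bracket] = (1580/π) × 0.683270 = 343.64 W/m².
— Configuration B (φ=-83.7°):
cos H₀ = −tan(-83.7°) tan(-27.100°) = -4.6352 ≤ −1 ⇒ polar day, H₀ = π.
Bracket: H₀ sin φ sin δ + cos φ cos δ sin H₀ = 3.1416×-0.99396×-0.45554 + 0.10973×0.89021×0.00000 = 1.422480 + 0.000000 = 1.422480.
Q̄ = (S₀/π) × [bracket] = (1580/π) × 1.422480 = 715.41 W/m².
Ratio Q̄_A / Q̄_B = 343.64 / 715.41 = 0.4803.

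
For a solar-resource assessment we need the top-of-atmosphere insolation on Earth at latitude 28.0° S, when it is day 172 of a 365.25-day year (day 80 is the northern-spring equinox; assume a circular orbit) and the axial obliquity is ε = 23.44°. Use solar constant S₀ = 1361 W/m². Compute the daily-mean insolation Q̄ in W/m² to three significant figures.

Solar longitude: λ_s = 360° × (172 − 80)/365.25 = 90.678°.
sin δ = sin 23.44° × sin 90.678° = 0.39776, so δ = +23.438°.
cos H₀ = −tan(-28.0°) tan(+23.438°) = 0.2305, H₀ = 1.3382 rad.
Bracket: H₀ sin φ sin δ + cos φ cos δ sin H₀ = 1.3382×-0.46947×0.39776 + 0.88295×0.91749×0.97307 = -0.249891 + 0.788282 = 0.538391.
Q̄ = (S₀/π) × [bracket] = (1361/π) × 0.538391 = 233.2 W/m².

Q̄ ≈ 233 W/m²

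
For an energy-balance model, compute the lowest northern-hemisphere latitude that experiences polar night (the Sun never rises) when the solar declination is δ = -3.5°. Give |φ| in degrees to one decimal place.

Polar night requires cos H₀ = −tan φ tan δ ≥ 1, i.e. tan φ tan δ ≤ −1.
The boundary is |tan φ| · |tan δ| = 1, so |φ| = 90° − |δ| = 90° − 3.5° = 86.5° in the northern hemisphere.

|φ| = 86.5°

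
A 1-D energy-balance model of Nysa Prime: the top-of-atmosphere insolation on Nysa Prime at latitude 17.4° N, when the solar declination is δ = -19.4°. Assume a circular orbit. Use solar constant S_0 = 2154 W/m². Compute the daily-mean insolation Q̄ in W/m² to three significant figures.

Q̄ ≈ 514 W/m²

cos h₀ = −tan(+17.4°) tan(-19.400°) = 0.1104, h₀ = 1.4602 rad.
Bracket: h₀ sin ϕ sin δ + cos ϕ cos δ sin h₀ = 1.4602×0.29904×-0.33216 + 0.95424×0.94322×0.99389 = -0.145040 + 0.894559 = 0.749519.
Q̄ = (S_0/π) × [bracket] = (2154/π) × 0.749519 = 513.9 W/m².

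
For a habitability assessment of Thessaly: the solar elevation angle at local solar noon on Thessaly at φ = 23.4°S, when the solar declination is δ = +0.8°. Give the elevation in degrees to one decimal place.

At local noon the hour angle is zero, so the zenith angle equals |φ − δ| = |-23.4° − (+0.800°)| = 24.200°.
Elevation = 90° − 24.200° = 65.8°.

65.8°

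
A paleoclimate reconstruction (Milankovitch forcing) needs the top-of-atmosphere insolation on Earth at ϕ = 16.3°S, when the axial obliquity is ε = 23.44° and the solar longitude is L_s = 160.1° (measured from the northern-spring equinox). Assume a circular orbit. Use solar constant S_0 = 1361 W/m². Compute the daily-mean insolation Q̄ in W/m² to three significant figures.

Q̄ ≈ 386 W/m²

Solar declination: sin δ = sin ε · sin L_s = sin 23.44° × sin 160.1° = 0.13540, so δ = +7.782°.
cos h₀ = −tan(-16.3°) tan(+7.782°) = 0.0400, h₀ = 1.5308 rad.
Bracket: h₀ sin ϕ sin δ + cos ϕ cos δ sin h₀ = 1.5308×-0.28067×0.13540 + 0.95981×0.99079×0.99920 = -0.058175 + 0.950209 = 0.892034.
Q̄ = (S_0/π) × [bracket] = (1361/π) × 0.892034 = 386.4 W/m².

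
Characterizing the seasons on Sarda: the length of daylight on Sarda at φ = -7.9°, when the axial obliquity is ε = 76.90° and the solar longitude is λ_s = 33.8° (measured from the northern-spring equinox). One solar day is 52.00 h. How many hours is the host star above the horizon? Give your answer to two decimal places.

Solar declination: sin δ = sin ε · sin λ_s = sin 76.90° × sin 33.8° = 0.54182, so δ = +32.808°.
cos H₀ = −tan φ · tan δ = −tan(-7.9°) × tan(+32.808°) = 0.0895, so H₀ = 1.4812 rad = 84.87°.
Daylight = 2H₀/(2π) × 52.00 h = (1.4812/π) × 52.00 = 24.52 h.

24.52 h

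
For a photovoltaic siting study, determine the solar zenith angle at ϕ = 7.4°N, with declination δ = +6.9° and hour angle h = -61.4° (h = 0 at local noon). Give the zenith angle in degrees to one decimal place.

cos θ_z = sin ϕ sin δ + cos ϕ cos δ cos h = 0.015473 + 0.471267 = 0.486740.
θ_z = arccos(0.486740) = 60.9°.

θ_z = 60.9°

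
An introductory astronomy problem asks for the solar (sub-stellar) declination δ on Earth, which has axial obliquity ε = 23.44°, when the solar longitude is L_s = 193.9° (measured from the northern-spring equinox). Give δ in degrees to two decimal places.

sin δ = sin ε · sin L_s = sin 23.44° × sin 193.9° = -0.095560.
δ = arcsin(-0.095560) = -5.48°.

δ = -5.48°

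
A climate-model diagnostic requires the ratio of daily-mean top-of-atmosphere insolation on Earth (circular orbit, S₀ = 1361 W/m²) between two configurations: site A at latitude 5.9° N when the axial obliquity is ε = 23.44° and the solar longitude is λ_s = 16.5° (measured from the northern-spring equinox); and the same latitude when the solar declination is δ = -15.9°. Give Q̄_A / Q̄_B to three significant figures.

— Configuration A (φ=+5.9°):
Solar declination: sin δ = sin ε · sin λ_s = sin 23.44° × sin 16.5° = 0.11298, so δ = +6.487°.
cos H₀ = −tan(+5.9°) tan(+6.487°) = -0.0118, H₀ = 1.5825 rad.
Bracket: H₀ sin φ sin δ + cos φ cos δ sin H₀ = 1.5825×0.10279×0.11298 + 0.99470×0.99360×0.99993 = 0.018378 + 0.988265 = 1.006643.
Q̄ = (S₀/π) × [bracket] = (1361/π) × 1.006643 = 436.10 W/m².
— Configuration B (φ=+5.9°):
cos H₀ = −tan(+5.9°) tan(-15.900°) = 0.0294, H₀ = 1.5414 rad.
Bracket: H₀ sin φ sin δ + cos φ cos δ sin H₀ = 1.5414×0.10279×-0.27396 + 0.99470×0.96174×0.99957 = -0.043406 + 0.956231 = 0.912825.
Q̄ = (S₀/π) × [bracket] = (1361/π) × 0.912825 = 395.45 W/m².
Ratio Q̄_A / Q̄_B = 436.10 / 395.45 = 1.103.

Q̄_A / Q̄_B ≈ 1.10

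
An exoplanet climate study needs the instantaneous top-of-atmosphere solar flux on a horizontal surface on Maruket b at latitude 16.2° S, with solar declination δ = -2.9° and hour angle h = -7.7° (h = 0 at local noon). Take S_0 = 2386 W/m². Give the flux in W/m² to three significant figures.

cos θ_z = sin ϕ sin δ + cos ϕ cos δ cos h = 0.014115 + 0.950416 = 0.964531.
Flux = S_0 · cos θ_z = 2386 × 0.964531 = 2301 W/m².

2.30e+03 W/m²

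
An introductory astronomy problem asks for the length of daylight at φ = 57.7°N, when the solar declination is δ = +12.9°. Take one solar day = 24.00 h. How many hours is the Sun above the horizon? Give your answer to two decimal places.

14.83 h

cos H₀ = −tan φ · tan δ = −tan(+57.7°) × tan(+12.900°) = -0.3623, so H₀ = 1.9415 rad = 111.24°.
Daylight = 2H₀/(2π) × 24.00 h = (1.9415/π) × 24.00 = 14.83 h.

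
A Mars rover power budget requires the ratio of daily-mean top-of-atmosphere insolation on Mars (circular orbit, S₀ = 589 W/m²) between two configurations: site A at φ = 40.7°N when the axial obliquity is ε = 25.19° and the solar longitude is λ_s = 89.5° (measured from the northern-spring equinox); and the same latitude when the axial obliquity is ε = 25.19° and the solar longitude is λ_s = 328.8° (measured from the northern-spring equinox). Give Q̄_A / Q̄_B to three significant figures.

— Configuration A (φ=+40.7°):
Solar declination: sin δ = sin ε · sin λ_s = sin 25.19° × sin 89.5° = 0.42561, so δ = +25.189°.
cos H₀ = −tan(+40.7°) tan(+25.189°) = -0.4045, H₀ = 1.9873 rad.
Bracket: H₀ sin φ sin δ + cos φ cos δ sin H₀ = 1.9873×0.65210×0.42561 + 0.75813×0.90491×0.91452 = 0.551556 + 0.627397 = 1.178953.
Q̄ = (S₀/π) × [bracket] = (589/π) × 1.178953 = 221.04 W/m².
— Configuration B (φ=+40.7°):
Solar declination: sin δ = sin ε · sin λ_s = sin 25.19° × sin 328.8° = -0.22048, so δ = -12.737°.
cos H₀ = −tan(+40.7°) tan(-12.737°) = 0.1944, H₀ = 1.3751 rad.
Bracket: H₀ sin φ sin δ + cos φ cos δ sin H₀ = 1.3751×0.65210×-0.22048 + 0.75813×0.97539×0.98092 = -0.197705 + 0.725363 = 0.527658.
Q̄ = (S₀/π) × [bracket] = (589/π) × 0.527658 = 98.928 W/m².
Ratio Q̄_A / Q̄_B = 221.04 / 98.928 = 2.234.

Q̄_A / Q̄_B ≈ 2.23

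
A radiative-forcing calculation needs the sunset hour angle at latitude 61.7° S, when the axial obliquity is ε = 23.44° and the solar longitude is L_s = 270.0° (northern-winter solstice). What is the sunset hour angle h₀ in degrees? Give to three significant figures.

Solar declination: sin δ = sin ε · sin L_s = sin 23.44° × sin 270.0° = -0.39779, so δ = -23.440°.
cos h₀ = −tan ϕ · tan δ = −tan(-61.7°) × tan(-23.440°) = -0.8052, so h₀ = 2.5068 rad = 143.63°.

h₀ = 144°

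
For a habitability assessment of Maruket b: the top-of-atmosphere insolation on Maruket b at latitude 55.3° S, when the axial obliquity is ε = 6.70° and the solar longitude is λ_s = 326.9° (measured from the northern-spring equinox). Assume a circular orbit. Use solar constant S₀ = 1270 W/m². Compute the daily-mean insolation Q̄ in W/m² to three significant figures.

Solar declination: sin δ = sin ε · sin λ_s = sin 6.70° × sin 326.9° = -0.06371, so δ = -3.653°.
cos H₀ = −tan(-55.3°) tan(-3.653°) = -0.0922, H₀ = 1.6631 rad.
Bracket: H₀ sin φ sin δ + cos φ cos δ sin H₀ = 1.6631×-0.82214×-0.06371 + 0.56928×0.99797×0.99574 = 0.087111 + 0.565704 = 0.652815.
Q̄ = (S₀/π) × [bracket] = (1270/π) × 0.652815 = 263.9 W/m².

Q̄ ≈ 264 W/m²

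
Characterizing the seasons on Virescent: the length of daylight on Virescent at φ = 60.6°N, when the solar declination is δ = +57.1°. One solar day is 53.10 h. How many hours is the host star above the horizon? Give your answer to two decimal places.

Sunrise equation: cos H₀ = −tan φ · tan δ = -2.7433 ≤ −1, so the host star never sets (polar day) and H₀ = π.
Daylight = 2H₀/(2π) × 53.10 h = (3.1416/π) × 53.10 = 53.10 h.

53.10 h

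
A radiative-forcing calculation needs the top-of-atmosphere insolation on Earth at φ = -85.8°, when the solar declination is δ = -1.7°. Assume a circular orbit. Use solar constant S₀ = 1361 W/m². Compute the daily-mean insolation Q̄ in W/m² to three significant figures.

Q̄ ≈ 54.5 W/m²

cos H₀ = −tan(-85.8°) tan(-1.700°) = -0.4042, H₀ = 1.9869 rad.
Bracket: H₀ sin φ sin δ + cos φ cos δ sin H₀ = 1.9869×-0.99731×-0.02967 + 0.07324×0.99956×0.91469 = 0.058793 + 0.066962 = 0.125755.
Q̄ = (S₀/π) × [bracket] = (1361/π) × 0.125755 = 54.48 W/m².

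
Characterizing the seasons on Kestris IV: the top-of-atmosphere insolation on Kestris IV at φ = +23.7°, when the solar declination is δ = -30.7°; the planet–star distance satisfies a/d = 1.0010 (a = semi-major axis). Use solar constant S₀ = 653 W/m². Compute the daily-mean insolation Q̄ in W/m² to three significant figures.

cos H₀ = −tan(+23.7°) tan(-30.700°) = 0.2606, H₀ = 1.3071 rad.
Bracket: H₀ sin φ sin δ + cos φ cos δ sin H₀ = 1.3071×0.40195×-0.51054 + 0.91566×0.85985×0.96544 = -0.268232 + 0.760120 = 0.491888.
Inverse-square distance factor (a/d)² = 1.0010² = 1.002001.
Q̄ = (S₀/π) × 1.002001 × [bracket] = (653/π) × 1.002001 × 0.491888 = 102.4 W/m².

Q̄ ≈ 102 W/m²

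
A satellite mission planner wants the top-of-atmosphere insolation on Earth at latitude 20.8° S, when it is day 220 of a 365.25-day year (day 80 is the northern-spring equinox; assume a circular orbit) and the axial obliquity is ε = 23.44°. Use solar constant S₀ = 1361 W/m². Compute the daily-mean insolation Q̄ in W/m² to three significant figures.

Q̄ ≈ 328 W/m²

Solar longitude: λ_s = 360° × (220 − 80)/365.25 = 137.988°.
sin δ = sin 23.44° × sin 137.988° = 0.26624, so δ = +15.440°.
cos H₀ = −tan(-20.8°) tan(+15.440°) = 0.1049, H₀ = 1.4657 rad.
Bracket: H₀ sin φ sin δ + cos φ cos δ sin H₀ = 1.4657×-0.35511×0.26624 + 0.93483×0.96391×0.99448 = -0.138574 + 0.896118 = 0.757544.
Q̄ = (S₀/π) × [bracket] = (1361/π) × 0.757544 = 328.2 W/m².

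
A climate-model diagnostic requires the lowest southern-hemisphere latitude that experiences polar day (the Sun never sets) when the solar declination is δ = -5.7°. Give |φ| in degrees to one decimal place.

|φ| = 84.3°

Polar day requires cos H₀ = −tan φ tan δ ≤ −1, i.e. tan φ tan δ ≥ 1.
The boundary is |tan φ| · |tan δ| = 1, so |φ| = 90° − |δ| = 90° − 5.7° = 84.3° in the southern hemisphere.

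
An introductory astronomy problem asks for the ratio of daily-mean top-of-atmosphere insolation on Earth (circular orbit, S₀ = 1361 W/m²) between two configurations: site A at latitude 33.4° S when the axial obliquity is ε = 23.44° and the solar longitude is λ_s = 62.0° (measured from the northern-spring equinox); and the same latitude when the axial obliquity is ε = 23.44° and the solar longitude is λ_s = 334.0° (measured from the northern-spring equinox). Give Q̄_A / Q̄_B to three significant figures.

Q̄_A / Q̄_B ≈ 0.513

— Configuration A (φ=-33.4°):
Solar declination: sin δ = sin ε · sin λ_s = sin 23.44° × sin 62.0° = 0.35123, so δ = +20.562°.
cos H₀ = −tan(-33.4°) tan(+20.562°) = 0.2473, H₀ = 1.3209 rad.
Bracket: H₀ sin φ sin δ + cos φ cos δ sin H₀ = 1.3209×-0.55048×0.35123 + 0.83485×0.93629×0.96893 = -0.255390 + 0.757375 = 0.501985.
Q̄ = (S₀/π) × [bracket] = (1361/π) × 0.501985 = 217.47 W/m².
— Configuration B (φ=-33.4°):
Solar declination: sin δ = sin ε · sin λ_s = sin 23.44° × sin 334.0° = -0.17438, so δ = -10.043°.
cos H₀ = −tan(-33.4°) tan(-10.043°) = -0.1168, H₀ = 1.6878 rad.
Bracket: H₀ sin φ sin δ + cos φ cos δ sin H₀ = 1.6878×-0.55048×-0.17438 + 0.83485×0.98468×0.99316 = 0.162016 + 0.816437 = 0.978453.
Q̄ = (S₀/π) × [bracket] = (1361/π) × 0.978453 = 423.89 W/m².
Ratio Q̄_A / Q̄_B = 217.47 / 423.89 = 0.5130.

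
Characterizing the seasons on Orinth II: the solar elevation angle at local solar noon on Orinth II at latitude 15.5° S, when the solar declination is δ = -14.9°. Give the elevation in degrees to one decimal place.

At local noon the hour angle is zero, so the zenith angle equals |φ − δ| = |-15.5° − (-14.900°)| = 0.600°.
Elevation = 90° − 0.600° = 89.4°.

89.4°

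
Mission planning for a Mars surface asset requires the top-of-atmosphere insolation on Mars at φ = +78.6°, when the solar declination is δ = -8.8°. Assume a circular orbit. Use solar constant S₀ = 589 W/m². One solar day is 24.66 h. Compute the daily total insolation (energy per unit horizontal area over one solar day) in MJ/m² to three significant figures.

0.347 MJ/m²

cos H₀ = −tan(+78.6°) tan(-8.800°) = 0.7678, H₀ = 0.6955 rad.
Bracket: H₀ sin φ sin δ + cos φ cos δ sin H₀ = 0.6955×0.98027×-0.15299 + 0.19766×0.98823×0.64073 = -0.104305 + 0.125156 = 0.020851.
Q̄ = (S₀/π) × [bracket] = (589/π) × 0.020851 = 3.9092 W/m².
Daily total = Q̄ × 24.66 h × 3600 s/h = 3.9092 × 24.66 × 3600 / 10⁶ = 0.3470 MJ/m².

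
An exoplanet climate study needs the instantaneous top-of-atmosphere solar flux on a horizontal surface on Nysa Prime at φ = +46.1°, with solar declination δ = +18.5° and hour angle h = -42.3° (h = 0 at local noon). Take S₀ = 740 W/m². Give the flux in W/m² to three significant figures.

cos θ_z = sin φ sin δ + cos φ cos δ cos h = 0.228634 + 0.486359 = 0.714993.
Flux = S₀ · cos θ_z = 740 × 0.714993 = 529.1 W/m².

529 W/m²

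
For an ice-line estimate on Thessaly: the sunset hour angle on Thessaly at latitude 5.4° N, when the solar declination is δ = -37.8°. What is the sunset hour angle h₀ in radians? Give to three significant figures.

cos h₀ = −tan ϕ · tan δ = −tan(+5.4°) × tan(-37.800°) = 0.0733, so h₀ = 1.4974 rad = 85.80°.

h₀ = 1.50 rad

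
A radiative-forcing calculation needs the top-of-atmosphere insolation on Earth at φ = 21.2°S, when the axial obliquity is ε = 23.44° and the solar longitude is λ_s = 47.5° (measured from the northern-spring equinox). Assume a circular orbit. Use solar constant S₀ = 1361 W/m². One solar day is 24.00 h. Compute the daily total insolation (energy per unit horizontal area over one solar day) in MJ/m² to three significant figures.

Solar declination: sin δ = sin ε · sin λ_s = sin 23.44° × sin 47.5° = 0.29328, so δ = +17.054°.
cos H₀ = −tan(-21.2°) tan(+17.054°) = 0.1190, H₀ = 1.4515 rad.
Bracket: H₀ sin φ sin δ + cos φ cos δ sin H₀ = 1.4515×-0.36162×0.29328 + 0.93232×0.95603×0.99290 = -0.153940 + 0.884997 = 0.731057.
Q̄ = (S₀/π) × [bracket] = (1361/π) × 0.731057 = 316.71 W/m².
Daily total = Q̄ × 24.00 h × 3600 s/h = 316.71 × 24.00 × 3600 / 10⁶ = 27.36 MJ/m².

27.4 MJ/m²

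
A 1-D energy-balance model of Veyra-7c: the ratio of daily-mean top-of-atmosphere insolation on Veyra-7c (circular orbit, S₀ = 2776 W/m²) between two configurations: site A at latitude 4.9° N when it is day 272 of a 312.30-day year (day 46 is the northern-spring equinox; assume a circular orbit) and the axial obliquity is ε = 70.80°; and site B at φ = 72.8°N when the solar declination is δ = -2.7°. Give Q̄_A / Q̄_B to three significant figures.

Q̄_A / Q̄_B ≈ 1.08

— Configuration A (φ=+4.9°):
Solar longitude: λ_s = 360° × (272 − 46)/312.30 = 260.519°.
sin δ = sin 70.80° × sin 260.519° = -0.93148, so δ = -68.666°.
cos H₀ = −tan(+4.9°) tan(-68.666°) = 0.2195, H₀ = 1.3495 rad.
Bracket: H₀ sin φ sin δ + cos φ cos δ sin H₀ = 1.3495×0.08542×-0.93148 + 0.99635×0.36380×0.97561 = -0.107376 + 0.353631 = 0.246255.
Q̄ = (S₀/π) × [bracket] = (2776/π) × 0.246255 = 217.60 W/m².
— Configuration B (φ=+72.8°):
cos H₀ = −tan(+72.8°) tan(-2.700°) = 0.1523, H₀ = 1.4179 rad.
Bracket: H₀ sin φ sin δ + cos φ cos δ sin H₀ = 1.4179×0.95528×-0.04711 + 0.29571×0.99889×0.98833 = -0.063810 + 0.291935 = 0.228125.
Q̄ = (S₀/π) × [bracket] = (2776/π) × 0.228125 = 201.58 W/m².
Ratio Q̄_A / Q̄_B = 217.60 / 201.58 = 1.079.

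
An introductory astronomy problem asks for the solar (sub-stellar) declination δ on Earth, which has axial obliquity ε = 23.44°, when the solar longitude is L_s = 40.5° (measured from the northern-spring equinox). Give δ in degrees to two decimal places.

sin δ = sin ε · sin L_s = sin 23.44° × sin 40.5° = 0.258343.
δ = arcsin(0.258343) = +14.97°.

δ = +14.97°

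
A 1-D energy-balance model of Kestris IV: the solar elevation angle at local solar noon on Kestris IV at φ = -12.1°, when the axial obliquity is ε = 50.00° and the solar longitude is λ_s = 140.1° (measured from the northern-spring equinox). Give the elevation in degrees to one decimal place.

48.5°

Solar declination: sin δ = sin ε · sin λ_s = sin 50.00° × sin 140.1° = 0.49138, so δ = +29.431°.
At local noon the hour angle is zero, so the zenith angle equals |φ − δ| = |-12.1° − (+29.431°)| = 41.531°.
Elevation = 90° − 41.531° = 48.5°.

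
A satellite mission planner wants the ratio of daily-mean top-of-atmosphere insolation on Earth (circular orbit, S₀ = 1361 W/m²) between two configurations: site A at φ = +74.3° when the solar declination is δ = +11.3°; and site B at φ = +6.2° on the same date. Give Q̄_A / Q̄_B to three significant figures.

— Configuration A (φ=+74.3°):
cos H₀ = −tan(+74.3°) tan(+11.300°) = -0.7109, H₀ = 2.3615 rad.
Bracket: H₀ sin φ sin δ + cos φ cos δ sin H₀ = 2.3615×0.96269×0.19595 + 0.27060×0.98061×0.70331 = 0.445471 + 0.186625 = 0.632096.
Q̄ = (S₀/π) × [bracket] = (1361/π) × 0.632096 = 273.84 W/m².
— Configuration B (φ=+6.2°):
cos H₀ = −tan(+6.2°) tan(+11.300°) = -0.0217, H₀ = 1.5925 rad.
Bracket: H₀ sin φ sin δ + cos φ cos δ sin H₀ = 1.5925×0.10800×0.19595 + 0.99415×0.98061×0.99976 = 0.033701 + 0.974639 = 1.008340.
Q̄ = (S₀/π) × [bracket] = (1361/π) × 1.008340 = 436.83 W/m².
Ratio Q̄_A / Q̄_B = 273.84 / 436.83 = 0.6269.

Q̄_A / Q̄_B ≈ 0.627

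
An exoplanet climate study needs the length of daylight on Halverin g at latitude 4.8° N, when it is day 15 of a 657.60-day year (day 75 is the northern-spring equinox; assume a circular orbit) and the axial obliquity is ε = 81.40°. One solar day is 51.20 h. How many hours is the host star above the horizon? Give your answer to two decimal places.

Solar longitude: λ_s = 360° × (15 − 75)/657.60 = -32.847°, i.e. -32.847° + 360° = 327.153°.
sin δ = sin 81.40° × sin 327.153° = -0.53629, so δ = -32.432°.
cos H₀ = −tan φ · tan δ = −tan(+4.8°) × tan(-32.432°) = 0.0534, so H₀ = 1.5174 rad = 86.94°.
Daylight = 2H₀/(2π) × 51.20 h = (1.5174/π) × 51.20 = 24.73 h.

24.73 h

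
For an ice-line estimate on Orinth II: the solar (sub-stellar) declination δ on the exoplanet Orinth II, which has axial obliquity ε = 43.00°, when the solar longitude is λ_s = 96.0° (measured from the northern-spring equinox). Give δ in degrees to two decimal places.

sin δ = sin ε · sin λ_s = sin 43.00° × sin 96.0° = 0.678262.
δ = arcsin(0.678262) = +42.71°.

δ = +42.71°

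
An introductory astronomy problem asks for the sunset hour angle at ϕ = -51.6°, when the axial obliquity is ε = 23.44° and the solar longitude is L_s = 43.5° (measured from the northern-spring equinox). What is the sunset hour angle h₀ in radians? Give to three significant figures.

h₀ = 1.20 rad

Solar declination: sin δ = sin ε · sin L_s = sin 23.44° × sin 43.5° = 0.27382, so δ = +15.892°.
cos h₀ = −tan ϕ · tan δ = −tan(-51.6°) × tan(+15.892°) = 0.3592, so h₀ = 1.2034 rad = 68.95°.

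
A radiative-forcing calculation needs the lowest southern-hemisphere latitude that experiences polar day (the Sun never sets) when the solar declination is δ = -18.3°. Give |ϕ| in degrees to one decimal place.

Polar day requires cos h₀ = −tan ϕ tan δ ≤ −1, i.e. tan ϕ tan δ ≥ 1.
The boundary is |tan ϕ| · |tan δ| = 1, so |ϕ| = 90° − |δ| = 90° − 18.3° = 71.7° in the southern hemisphere.

|ϕ| = 71.7°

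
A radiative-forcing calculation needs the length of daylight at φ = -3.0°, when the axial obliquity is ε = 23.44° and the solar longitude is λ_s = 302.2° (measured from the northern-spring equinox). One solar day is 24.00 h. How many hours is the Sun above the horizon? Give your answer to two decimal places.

12.14 h

Solar declination: sin δ = sin ε · sin λ_s = sin 23.44° × sin 302.2° = -0.33661, so δ = -19.670°.
cos H₀ = −tan φ · tan δ = −tan(-3.0°) × tan(-19.670°) = -0.0187, so H₀ = 1.5895 rad = 91.07°.
Daylight = 2H₀/(2π) × 24.00 h = (1.5895/π) × 24.00 = 12.14 h.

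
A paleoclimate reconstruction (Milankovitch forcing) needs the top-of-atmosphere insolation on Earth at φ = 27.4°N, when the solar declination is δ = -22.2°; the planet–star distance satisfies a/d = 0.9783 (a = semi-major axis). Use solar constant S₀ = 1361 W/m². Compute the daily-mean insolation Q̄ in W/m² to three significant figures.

cos H₀ = −tan(+27.4°) tan(-22.200°) = 0.2115, H₀ = 1.3577 rad.
Bracket: H₀ sin φ sin δ + cos φ cos δ sin H₀ = 1.3577×0.46020×-0.37784 + 0.88782×0.92587×0.97737 = -0.236080 + 0.803404 = 0.567324.
Inverse-square distance factor (a/d)² = 0.9783² = 0.957071.
Q̄ = (S₀/π) × 0.957071 × [bracket] = (1361/π) × 0.957071 × 0.567324 = 235.2 W/m².

Q̄ ≈ 235 W/m²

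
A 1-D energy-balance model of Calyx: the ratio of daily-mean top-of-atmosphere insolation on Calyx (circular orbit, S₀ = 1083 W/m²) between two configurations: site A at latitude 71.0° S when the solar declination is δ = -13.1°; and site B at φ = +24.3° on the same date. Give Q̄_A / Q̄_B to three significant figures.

Q̄_A / Q̄_B ≈ 0.978

— Configuration A (φ=-71.0°):
cos H₀ = −tan(-71.0°) tan(-13.100°) = -0.6758, H₀ = 2.3129 rad.
Bracket: H₀ sin φ sin δ + cos φ cos δ sin H₀ = 2.3129×-0.94552×-0.22665 + 0.32557×0.97398×0.73706 = 0.495659 + 0.233721 = 0.729380.
Q̄ = (S₀/π) × [bracket] = (1083/π) × 0.729380 = 251.44 W/m².
— Configuration B (φ=+24.3°):
cos H₀ = −tan(+24.3°) tan(-13.100°) = 0.1051, H₀ = 1.4655 rad.
Bracket: H₀ sin φ sin δ + cos φ cos δ sin H₀ = 1.4655×0.41151×-0.22665 + 0.91140×0.97398×0.99446 = -0.136685 + 0.882768 = 0.746083.
Q̄ = (S₀/π) × [bracket] = (1083/π) × 0.746083 = 257.20 W/m².
Ratio Q̄_A / Q̄_B = 251.44 / 257.20 = 0.9776.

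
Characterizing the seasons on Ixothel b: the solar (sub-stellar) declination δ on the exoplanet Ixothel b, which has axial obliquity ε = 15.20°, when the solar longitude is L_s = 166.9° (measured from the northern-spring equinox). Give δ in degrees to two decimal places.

sin δ = sin ε · sin L_s = sin 15.20° × sin 166.9° = 0.059426.
δ = arcsin(0.059426) = +3.41°.

δ = +3.41°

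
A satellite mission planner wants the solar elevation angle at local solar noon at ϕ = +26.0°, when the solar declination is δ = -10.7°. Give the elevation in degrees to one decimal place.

At local noon the hour angle is zero, so the zenith angle equals |ϕ − δ| = |+26.0° − (-10.700°)| = 36.700°.
Elevation = 90° − 36.700° = 53.3°.

53.3°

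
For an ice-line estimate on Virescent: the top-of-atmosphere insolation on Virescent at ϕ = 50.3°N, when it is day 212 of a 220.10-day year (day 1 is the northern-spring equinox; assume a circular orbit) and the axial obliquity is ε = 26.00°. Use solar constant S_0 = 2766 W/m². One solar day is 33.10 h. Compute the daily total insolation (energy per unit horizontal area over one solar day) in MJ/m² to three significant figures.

Solar longitude: L_s = 360° × (212 − 1)/220.10 = 345.116°.
sin δ = sin 26.00° × sin 345.116° = -0.11260, so δ = -6.465°.
cos h₀ = −tan(+50.3°) tan(-6.465°) = 0.1365, h₀ = 1.4339 rad.
Bracket: h₀ sin ϕ sin δ + cos ϕ cos δ sin h₀ = 1.4339×0.76940×-0.11260 + 0.63877×0.99364×0.99064 = -0.124225 + 0.628767 = 0.504542.
Q̄ = (S_0/π) × [bracket] = (2766/π) × 0.504542 = 444.22 W/m².
Daily total = Q̄ × 33.10 h × 3600 s/h = 444.22 × 33.10 × 3600 / 10⁶ = 52.93 MJ/m².

52.9 MJ/m²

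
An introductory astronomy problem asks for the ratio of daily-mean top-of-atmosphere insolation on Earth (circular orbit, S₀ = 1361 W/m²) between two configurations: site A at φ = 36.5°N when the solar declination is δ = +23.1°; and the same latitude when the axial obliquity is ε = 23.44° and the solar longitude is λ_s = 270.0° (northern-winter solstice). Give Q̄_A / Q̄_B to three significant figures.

— Configuration A (φ=+36.5°):
cos H₀ = −tan(+36.5°) tan(+23.100°) = -0.3156, H₀ = 1.8919 rad.
Bracket: H₀ sin φ sin δ + cos φ cos δ sin H₀ = 1.8919×0.59482×0.39234 + 0.80386×0.91982×0.94889 = 0.441516 + 0.701615 = 1.143131.
Q̄ = (S₀/π) × [bracket] = (1361/π) × 1.143131 = 495.23 W/m².
— Configuration B (φ=+36.5°):
Solar declination: sin δ = sin ε · sin λ_s = sin 23.44° × sin 270.0° = -0.39779, so δ = -23.440°.
cos H₀ = −tan(+36.5°) tan(-23.440°) = 0.3208, H₀ = 1.2442 rad.
Bracket: H₀ sin φ sin δ + cos φ cos δ sin H₀ = 1.2442×0.59482×-0.39779 + 0.80386×0.91748×0.94714 = -0.294394 + 0.698540 = 0.404146.
Q̄ = (S₀/π) × [bracket] = (1361/π) × 0.404146 = 175.08 W/m².
Ratio Q̄_A / Q̄_B = 495.23 / 175.08 = 2.829.

Q̄_A / Q̄_B ≈ 2.83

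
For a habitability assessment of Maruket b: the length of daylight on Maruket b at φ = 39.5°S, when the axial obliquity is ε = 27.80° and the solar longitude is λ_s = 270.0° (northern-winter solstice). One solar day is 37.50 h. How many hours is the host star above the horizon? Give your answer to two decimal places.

Solar declination: sin δ = sin ε · sin λ_s = sin 27.80° × sin 270.0° = -0.46639, so δ = -27.800°.
cos H₀ = −tan φ · tan δ = −tan(-39.5°) × tan(-27.800°) = -0.4346, so H₀ = 2.0204 rad = 115.76°.
Daylight = 2H₀/(2π) × 37.50 h = (2.0204/π) × 37.50 = 24.12 h.

24.12 h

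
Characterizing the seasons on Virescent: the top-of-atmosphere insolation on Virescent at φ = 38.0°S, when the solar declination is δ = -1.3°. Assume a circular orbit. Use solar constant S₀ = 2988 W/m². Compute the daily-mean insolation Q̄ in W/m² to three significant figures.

Q̄ ≈ 770 W/m²

cos H₀ = −tan(-38.0°) tan(-1.300°) = -0.0177, H₀ = 1.5885 rad.
Bracket: H₀ sin φ sin δ + cos φ cos δ sin H₀ = 1.5885×-0.61566×-0.02269 + 0.78801×0.99974×0.99984 = 0.022190 + 0.787679 = 0.809869.
Q̄ = (S₀/π) × [bracket] = (2988/π) × 0.809869 = 770.3 W/m².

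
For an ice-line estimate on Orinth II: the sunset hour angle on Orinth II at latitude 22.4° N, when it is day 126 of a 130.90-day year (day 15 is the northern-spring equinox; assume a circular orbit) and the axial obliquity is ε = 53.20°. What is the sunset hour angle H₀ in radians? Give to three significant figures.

H₀ = 1.21 rad

Solar longitude: λ_s = 360° × (126 − 15)/130.90 = 305.271°.
sin δ = sin 53.20° × sin 305.271° = -0.65374, so δ = -40.824°.
cos H₀ = −tan φ · tan δ = −tan(+22.4°) × tan(-40.824°) = 0.3561, so H₀ = 1.2067 rad = 69.14°.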